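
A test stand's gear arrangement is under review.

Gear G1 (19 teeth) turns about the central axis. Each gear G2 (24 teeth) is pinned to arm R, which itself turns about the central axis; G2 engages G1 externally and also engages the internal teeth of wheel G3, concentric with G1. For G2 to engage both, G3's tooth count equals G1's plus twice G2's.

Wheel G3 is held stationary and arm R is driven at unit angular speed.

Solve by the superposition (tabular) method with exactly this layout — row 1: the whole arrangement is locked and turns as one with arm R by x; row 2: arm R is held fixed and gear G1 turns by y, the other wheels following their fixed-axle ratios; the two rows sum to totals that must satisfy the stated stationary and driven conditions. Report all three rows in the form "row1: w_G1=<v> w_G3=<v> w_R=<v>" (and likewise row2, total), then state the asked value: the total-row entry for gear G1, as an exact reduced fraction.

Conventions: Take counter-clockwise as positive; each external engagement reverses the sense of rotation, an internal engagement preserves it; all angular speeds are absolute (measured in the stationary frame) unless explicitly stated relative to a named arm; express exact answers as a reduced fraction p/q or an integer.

class = planetary set [G3 = 19+2·24 = 67; Willis about the carrier]
row 1: whole set turns with the arm by x
superposition row 2 [arm held]: sun y, ring −(19/67)·y, arm 0
boundary: total ω_ring = x − (19/67)·y = 0 and total ω_arm = x = 1  ⇒  y = 67/19, x = 1
row 2 ring = −(19/67)·67/19 = -1
totals (row 1 + row 2): sun 1 + 67/19 = 86/19, ring 1 + (-1) = 0, arm 1 + 0 = 1
asked cell (total, sun) = 86/19

row1: w_G1=1 w_G3=1 w_R=1
row2: w_G1=67/19 w_G3=-1 w_R=0
total: w_G1=86/19 w_G3=0 w_R=1
asked value: 86/19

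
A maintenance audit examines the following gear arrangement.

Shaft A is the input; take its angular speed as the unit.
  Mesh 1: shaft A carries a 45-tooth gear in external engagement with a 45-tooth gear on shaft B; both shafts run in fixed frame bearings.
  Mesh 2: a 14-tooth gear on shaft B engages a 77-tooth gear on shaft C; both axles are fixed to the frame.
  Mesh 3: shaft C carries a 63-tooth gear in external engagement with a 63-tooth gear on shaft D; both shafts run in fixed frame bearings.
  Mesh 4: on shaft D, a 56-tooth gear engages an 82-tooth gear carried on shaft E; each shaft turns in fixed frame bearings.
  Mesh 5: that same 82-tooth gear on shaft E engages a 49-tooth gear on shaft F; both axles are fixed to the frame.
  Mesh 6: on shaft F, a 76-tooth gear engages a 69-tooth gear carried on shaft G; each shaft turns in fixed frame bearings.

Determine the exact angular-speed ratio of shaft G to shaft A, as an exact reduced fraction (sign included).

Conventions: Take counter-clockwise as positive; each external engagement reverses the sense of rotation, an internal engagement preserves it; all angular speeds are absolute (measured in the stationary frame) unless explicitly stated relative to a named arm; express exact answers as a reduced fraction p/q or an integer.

1216/5313

class = fixed-axis compound train [6 meshes; 6 ratios multiply, 6 sense flips]
mesh 1 [45T→45T]: running ratio 1, sense −
mesh 2 [14T→77T]: running ratio 2/11, sense +
mesh 3 [63T→63T]: running ratio 2/11, sense −
mesh 4 [56T→82T]: running ratio 56/451, sense +
mesh 5 [82T→49T]: running ratio 16/77, sense −
mesh 6 [76T→69T]: running ratio 1216/5313, sense +
ω_out/ω_in = 1216/5313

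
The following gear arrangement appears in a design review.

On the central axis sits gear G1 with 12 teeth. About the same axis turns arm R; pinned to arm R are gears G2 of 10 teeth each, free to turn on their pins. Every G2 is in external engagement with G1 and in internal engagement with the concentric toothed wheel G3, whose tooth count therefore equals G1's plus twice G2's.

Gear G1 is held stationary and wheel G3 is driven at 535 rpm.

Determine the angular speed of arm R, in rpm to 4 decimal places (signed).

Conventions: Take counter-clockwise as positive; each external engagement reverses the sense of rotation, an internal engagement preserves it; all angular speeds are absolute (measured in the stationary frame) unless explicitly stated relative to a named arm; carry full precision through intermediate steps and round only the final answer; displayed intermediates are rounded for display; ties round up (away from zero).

planetary set (12T centre, 10T on arm, 32T internal) — Willis relation
normalise by the input: solve with ω_ring = 1, then scale by 535 rpm
ring teeth: 12 + 2·10 = 32
12(ω_sun−ω_arm) = −32(ω_ring−ω_arm),  ω_sun = 0, ω_ring = 1
12(0−ω_arm) = −32(1−ω_arm)  ⇒  44·ω_arm = 32  ⇒  ω_arm = 8/11
scale: ω_arm = 8/11 × 535 rpm = +389.0909 rpm

+389.0909 rpm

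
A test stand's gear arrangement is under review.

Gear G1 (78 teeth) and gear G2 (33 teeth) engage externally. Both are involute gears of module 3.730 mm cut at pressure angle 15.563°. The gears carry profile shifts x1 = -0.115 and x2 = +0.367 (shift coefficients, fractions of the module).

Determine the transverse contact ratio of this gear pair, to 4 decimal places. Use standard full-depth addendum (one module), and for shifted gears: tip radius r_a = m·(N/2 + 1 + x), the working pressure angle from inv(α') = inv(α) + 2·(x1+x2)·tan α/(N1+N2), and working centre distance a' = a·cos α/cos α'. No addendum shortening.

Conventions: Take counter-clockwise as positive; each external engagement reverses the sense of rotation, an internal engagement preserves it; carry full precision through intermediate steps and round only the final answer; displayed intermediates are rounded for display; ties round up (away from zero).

topology: single-mesh involute geometry — m = 3.730, 78T/33T pair
base radii: r_b1 = 140.136492, r_b2 = 59.288516
tip radii: r_a1 = 148.771050, r_a2 = 66.643910
inv(α') = inv(15.563°) + 2·(-0.115+0.367)·tan α/(78+33) = 0.00814802  ⇒  α' = 16.44354°
a' = a·cos α / cos α' = 207.0150·cos 15.563°/cos 16.44354° = 207.929503
action lengths: √(r_a1²−r_b1²) = 49.945860, √(r_a2²−r_b2²) = 30.434892
base pitch p_b = π·m·cos α = 11.288507
CR = (49.945860 + 30.434892 − 207.929503·sin 16.44354°)/11.288507 = 1.906547
contact ratio ≈ 1.9065

1.9065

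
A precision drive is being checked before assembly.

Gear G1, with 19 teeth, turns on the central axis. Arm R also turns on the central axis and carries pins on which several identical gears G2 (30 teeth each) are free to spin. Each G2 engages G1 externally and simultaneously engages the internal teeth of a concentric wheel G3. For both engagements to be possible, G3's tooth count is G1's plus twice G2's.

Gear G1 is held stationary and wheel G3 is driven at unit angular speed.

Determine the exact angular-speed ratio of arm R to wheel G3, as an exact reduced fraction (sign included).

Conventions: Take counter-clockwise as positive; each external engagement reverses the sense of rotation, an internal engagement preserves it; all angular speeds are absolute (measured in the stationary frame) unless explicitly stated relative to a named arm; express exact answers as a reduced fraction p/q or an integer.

class = planetary set [G3 = 19+2·30 = 79; Willis about the carrier]
ring teeth: 19 + 2·30 = 79
19(ω_sun−ω_arm) = −79(ω_ring−ω_arm),  ω_sun = 0, ω_ring = 1
19(0−ω_arm) = −79(1−ω_arm)  ⇒  98·ω_arm = 79  ⇒  ω_arm = 79/98
ω_out/ω_in = 79/98

79/98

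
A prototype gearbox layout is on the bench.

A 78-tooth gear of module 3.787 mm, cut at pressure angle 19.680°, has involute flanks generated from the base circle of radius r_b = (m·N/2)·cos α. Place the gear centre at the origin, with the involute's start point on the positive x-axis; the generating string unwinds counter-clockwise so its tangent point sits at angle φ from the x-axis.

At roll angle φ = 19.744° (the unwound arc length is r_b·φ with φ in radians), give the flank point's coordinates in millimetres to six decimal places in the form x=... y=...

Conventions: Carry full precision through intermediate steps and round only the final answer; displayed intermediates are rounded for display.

x=147.079350 y=1.874439

topology: single-mesh involute geometry — m = 3.787, N = 78
pitch radius r_p = m·N/2 = 3.787·78/2 = 147.693000
base radius r_b = r_p·cos α = 147.693000·cos 19.680° = 139.065980
roll angle φ = 19.744° = 0.34459781 rad
x = r_b·(cos φ + φ·sin φ) = 147.079350
y = r_b·(sin φ − φ·cos φ) = 1.874439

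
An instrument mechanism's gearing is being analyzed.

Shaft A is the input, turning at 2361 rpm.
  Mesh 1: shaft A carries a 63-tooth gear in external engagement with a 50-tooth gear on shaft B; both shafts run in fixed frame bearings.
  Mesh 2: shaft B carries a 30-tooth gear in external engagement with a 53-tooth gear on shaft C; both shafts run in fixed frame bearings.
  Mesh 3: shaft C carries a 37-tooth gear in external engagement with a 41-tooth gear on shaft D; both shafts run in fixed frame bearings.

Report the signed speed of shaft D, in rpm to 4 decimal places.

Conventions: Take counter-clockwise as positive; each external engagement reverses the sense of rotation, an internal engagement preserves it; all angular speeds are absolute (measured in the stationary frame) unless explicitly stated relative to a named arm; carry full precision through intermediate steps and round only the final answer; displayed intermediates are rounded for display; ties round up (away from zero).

topology: fixed-axis compound train — 3 meshes, A→D
mesh 1 [63T→50T]: ω = 2361.0000×63/50 = 2974.8600 rpm, sense flips to −
mesh 2 [30T→53T]: ω = 2974.8600×30/53 = 1683.8830 rpm, sense flips to +
mesh 3 [37T→41T]: ω = 1683.8830×37/41 = 1519.6017 rpm, sense flips to −
signed output speed = -1519.6017 rpm

-1519.6017 rpm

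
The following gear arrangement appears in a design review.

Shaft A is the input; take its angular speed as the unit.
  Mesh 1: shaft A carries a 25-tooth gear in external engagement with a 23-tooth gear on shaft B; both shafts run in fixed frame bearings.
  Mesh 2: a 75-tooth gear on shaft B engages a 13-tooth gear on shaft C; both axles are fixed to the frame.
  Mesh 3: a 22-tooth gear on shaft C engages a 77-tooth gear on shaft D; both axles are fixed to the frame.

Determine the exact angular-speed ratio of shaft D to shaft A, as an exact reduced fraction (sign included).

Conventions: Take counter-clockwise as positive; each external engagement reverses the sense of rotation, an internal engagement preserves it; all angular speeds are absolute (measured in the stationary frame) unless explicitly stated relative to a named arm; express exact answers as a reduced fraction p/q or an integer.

-3750/2093

class = fixed-axis compound train [3 meshes; 3 ratios multiply, 3 sense flips]
mesh 1 [25T→23T]: running ratio 25/23, sense −
mesh 2 [75T→13T]: running ratio 1875/299, sense +
mesh 3 [22T→77T]: running ratio 3750/2093, sense −
ω_out/ω_in = -3750/2093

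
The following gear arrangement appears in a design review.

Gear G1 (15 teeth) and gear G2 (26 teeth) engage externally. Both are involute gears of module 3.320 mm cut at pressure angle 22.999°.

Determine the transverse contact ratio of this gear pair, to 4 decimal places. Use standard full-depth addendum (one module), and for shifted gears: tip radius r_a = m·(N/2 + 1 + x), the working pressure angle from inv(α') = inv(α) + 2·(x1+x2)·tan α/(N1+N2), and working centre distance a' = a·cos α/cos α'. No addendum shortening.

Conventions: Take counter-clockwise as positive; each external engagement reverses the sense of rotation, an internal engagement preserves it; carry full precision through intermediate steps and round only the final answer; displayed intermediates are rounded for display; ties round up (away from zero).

class = single-mesh tooth geometry [involute pair 15T × 26T, m = 3.320]
base radii: r_b1 = 22.920741, r_b2 = 39.729284
tip radii: r_a1 = 28.220000, r_a2 = 46.480000
no profile shift: α' = α, a' = a
action lengths: √(r_a1²−r_b1²) = 16.462322, √(r_a2²−r_b2²) = 24.124146
base pitch p_b = π·m·cos α = 9.601017
CR = (16.462322 + 24.124146 − 68.060000·sin 22.99900°)/9.601017 = 1.457596
contact ratio ≈ 1.4576

1.4576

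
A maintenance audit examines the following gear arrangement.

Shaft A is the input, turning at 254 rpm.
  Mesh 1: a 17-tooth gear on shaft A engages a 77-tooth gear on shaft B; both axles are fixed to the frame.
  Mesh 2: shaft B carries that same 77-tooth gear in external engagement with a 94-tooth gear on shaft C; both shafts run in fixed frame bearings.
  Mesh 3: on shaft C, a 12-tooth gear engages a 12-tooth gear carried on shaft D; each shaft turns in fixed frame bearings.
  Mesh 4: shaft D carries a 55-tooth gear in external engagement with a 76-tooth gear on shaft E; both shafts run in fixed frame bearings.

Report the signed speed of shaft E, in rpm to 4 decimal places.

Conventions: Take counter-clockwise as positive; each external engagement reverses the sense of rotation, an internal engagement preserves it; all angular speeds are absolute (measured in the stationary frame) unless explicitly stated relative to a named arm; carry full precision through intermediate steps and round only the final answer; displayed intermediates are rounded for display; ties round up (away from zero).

class = fixed-axis compound train [4 meshes; 4 ratios multiply, 4 sense flips]
mesh 1 [17T→77T]: ω = 254.0000×17/77 = 56.0779 rpm, sense flips to −
mesh 2 [77T→94T]: ω = 56.0779×77/94 = 45.9362 rpm, sense flips to +
mesh 3 [12T→12T]: ω = 45.9362×12/12 = 45.9362 rpm, sense flips to −
mesh 4 [55T→76T]: ω = 45.9362×55/76 = 33.2433 rpm, sense flips to +
signed output speed = +33.2433 rpm

+33.2433 rpm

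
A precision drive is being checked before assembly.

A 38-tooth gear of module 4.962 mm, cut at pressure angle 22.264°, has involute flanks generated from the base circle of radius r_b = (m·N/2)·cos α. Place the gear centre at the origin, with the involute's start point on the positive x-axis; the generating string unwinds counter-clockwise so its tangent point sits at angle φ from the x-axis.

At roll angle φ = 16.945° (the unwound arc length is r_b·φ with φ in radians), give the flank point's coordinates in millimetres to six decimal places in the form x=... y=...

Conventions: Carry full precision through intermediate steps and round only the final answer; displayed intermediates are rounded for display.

x=90.982017 y=0.745752

class = single-mesh tooth geometry [base-circle involute, m = 4.962, 38T]
pitch radius r_p = m·N/2 = 4.962·38/2 = 94.278000
base radius r_b = r_p·cos α = 94.278000·cos 22.264° = 87.249382
roll angle φ = 16.945° = 0.29574604 rad
x = r_b·(cos φ + φ·sin φ) = 90.982017
y = r_b·(sin φ − φ·cos φ) = 0.745752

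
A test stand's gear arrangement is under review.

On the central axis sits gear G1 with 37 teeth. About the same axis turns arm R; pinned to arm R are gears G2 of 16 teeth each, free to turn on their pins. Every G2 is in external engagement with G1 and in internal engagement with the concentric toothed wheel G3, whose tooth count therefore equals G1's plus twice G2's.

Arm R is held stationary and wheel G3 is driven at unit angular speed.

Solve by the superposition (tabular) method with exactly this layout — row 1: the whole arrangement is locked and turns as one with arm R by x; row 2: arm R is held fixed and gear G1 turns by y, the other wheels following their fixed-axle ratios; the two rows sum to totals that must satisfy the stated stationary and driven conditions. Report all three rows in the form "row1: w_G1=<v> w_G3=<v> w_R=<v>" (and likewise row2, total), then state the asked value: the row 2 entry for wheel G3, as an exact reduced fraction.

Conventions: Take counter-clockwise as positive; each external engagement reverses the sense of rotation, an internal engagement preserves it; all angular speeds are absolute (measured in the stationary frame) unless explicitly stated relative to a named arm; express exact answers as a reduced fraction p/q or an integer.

row1: w_G1=0 w_G3=0 w_R=0
row2: w_G1=-69/37 w_G3=1 w_R=0
total: w_G1=-69/37 w_G3=1 w_R=0
asked value: 1

planetary set (37T centre, 16T on arm, 69T internal) — Willis relation
row 1 (train locked, turned with arm): all members turn x
row 2: sun turns y, ring = −(37/69)·y, arm 0
boundary: total ω_arm = x = 0 and total ω_ring = x − (37/69)·y = 1  ⇒  y = -69/37, x = 0
row 2 ring = −(37/69)·(-69/37) = 1
totals (row 1 + row 2): sun 0 + (-69/37) = -69/37, ring 0 + 1 = 1, arm 0 + 0 = 0
asked cell (row2, ring) = 1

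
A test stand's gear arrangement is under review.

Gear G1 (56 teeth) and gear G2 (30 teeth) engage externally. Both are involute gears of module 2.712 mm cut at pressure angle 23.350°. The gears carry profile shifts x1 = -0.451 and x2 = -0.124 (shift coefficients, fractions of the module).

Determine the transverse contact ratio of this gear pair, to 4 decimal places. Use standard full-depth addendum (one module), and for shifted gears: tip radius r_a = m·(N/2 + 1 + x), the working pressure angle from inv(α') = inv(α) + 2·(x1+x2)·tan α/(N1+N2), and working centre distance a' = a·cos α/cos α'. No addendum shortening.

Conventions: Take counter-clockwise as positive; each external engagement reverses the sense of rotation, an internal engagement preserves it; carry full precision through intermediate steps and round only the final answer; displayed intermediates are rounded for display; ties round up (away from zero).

1.6799

single-mesh involute tooth geometry (56T engaging 30T at module 2.712)
base radii: r_b1 = 69.716906, r_b2 = 37.348343
tip radii: r_a1 = 77.424888, r_a2 = 43.055712
inv(α') = inv(23.350°) + 2·(-0.451-0.124)·tan α/(56+30) = 0.01839580  ⇒  α' = 21.40020°
a' = a·cos α / cos α' = 116.6160·cos 23.350°/cos 21.40020° = 114.993533
action lengths: √(r_a1²−r_b1²) = 33.677385, √(r_a2²−r_b2²) = 21.421849
base pitch p_b = π·m·cos α = 7.822219
CR = (33.677385 + 21.421849 − 114.993533·sin 21.40020°)/7.822219 = 1.679879
contact ratio ≈ 1.6799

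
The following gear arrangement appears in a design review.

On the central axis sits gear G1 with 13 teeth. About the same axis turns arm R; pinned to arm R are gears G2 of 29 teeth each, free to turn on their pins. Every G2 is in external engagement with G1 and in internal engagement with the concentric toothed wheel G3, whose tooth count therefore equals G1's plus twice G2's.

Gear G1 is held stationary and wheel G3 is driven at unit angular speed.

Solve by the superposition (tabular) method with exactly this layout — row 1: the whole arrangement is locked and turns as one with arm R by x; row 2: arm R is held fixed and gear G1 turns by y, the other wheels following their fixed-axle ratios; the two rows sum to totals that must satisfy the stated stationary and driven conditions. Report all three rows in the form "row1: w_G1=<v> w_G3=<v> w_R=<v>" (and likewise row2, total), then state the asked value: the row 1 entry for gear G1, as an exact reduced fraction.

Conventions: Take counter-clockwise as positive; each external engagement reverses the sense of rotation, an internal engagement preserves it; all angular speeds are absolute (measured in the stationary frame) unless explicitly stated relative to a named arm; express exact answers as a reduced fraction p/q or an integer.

row1: w_G1=71/84 w_G3=71/84 w_R=71/84
row2: w_G1=-71/84 w_G3=13/84 w_R=0
total: w_G1=0 w_G3=1 w_R=71/84
asked value: 71/84

recognized (axles ride arm R): planetary set, 13/29/71 teeth
row 1: whole set turns with the arm by x
row 2: sun turns y, ring = −(13/71)·y, arm 0
boundary: total ω_sun = x + y = 0 and total ω_ring = x − (13/71)·y = 1  ⇒  y = -71/84, x = 71/84
row 2 ring = −(13/71)·(-71/84) = 13/84
totals (row 1 + row 2): sun 71/84 + (-71/84) = 0, ring 71/84 + 13/84 = 1, arm 71/84 + 0 = 71/84
asked cell (row1, sun) = 71/84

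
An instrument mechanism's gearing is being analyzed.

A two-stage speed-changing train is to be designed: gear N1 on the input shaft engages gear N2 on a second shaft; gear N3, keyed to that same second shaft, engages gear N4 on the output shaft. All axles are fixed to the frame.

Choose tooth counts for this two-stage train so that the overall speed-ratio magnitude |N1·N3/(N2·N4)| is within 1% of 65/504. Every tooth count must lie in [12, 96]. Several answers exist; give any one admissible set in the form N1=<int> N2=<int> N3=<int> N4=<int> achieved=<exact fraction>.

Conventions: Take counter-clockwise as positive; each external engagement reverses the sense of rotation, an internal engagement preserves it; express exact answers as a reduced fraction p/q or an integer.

N1=13 N2=18 N3=15 N4=84 achieved=65/504

class = fixed-axis compound train [2-stage, 65/504 wanted]
target = 65/504 in lowest terms: an exact hit needs N1·N3 = k·65 and N2·N4 = k·504 for one integer k, every count in [12, 96]; additionally prefer no 1:1 stage (N1 ≠ N2, N3 ≠ N4)
k = 1…2: no 1:1-free in-range split of k·65 and k·504 into factor pairs; take k = 3
k = 3: N1·N3 = 195 = 13·15, N2·N4 = 1512 = 18·84
achieved = 13·15/(18·84) = 65/504; |achieved − target| = 0 ≤ 13/10080 ✓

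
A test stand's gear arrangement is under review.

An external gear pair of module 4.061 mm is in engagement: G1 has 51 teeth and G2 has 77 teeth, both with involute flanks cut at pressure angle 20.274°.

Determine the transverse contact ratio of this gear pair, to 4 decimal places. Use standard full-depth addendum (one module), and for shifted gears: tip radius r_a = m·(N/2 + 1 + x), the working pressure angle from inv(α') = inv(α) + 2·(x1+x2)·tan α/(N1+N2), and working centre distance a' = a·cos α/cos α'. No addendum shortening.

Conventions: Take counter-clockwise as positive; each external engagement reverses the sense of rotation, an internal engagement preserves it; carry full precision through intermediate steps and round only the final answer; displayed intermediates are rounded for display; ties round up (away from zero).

1.7739

class = single-mesh tooth geometry [involute pair 51T × 77T, m = 4.061]
base radii: r_b1 = 97.139851, r_b2 = 146.662128
tip radii: r_a1 = 107.616500, r_a2 = 160.409500
no profile shift: α' = α, a' = a
action lengths: √(r_a1²−r_b1²) = 46.315877, √(r_a2²−r_b2²) = 64.972517
base pitch p_b = π·m·cos α = 11.967602
CR = (46.315877 + 64.972517 − 259.904000·sin 20.27400°)/11.967602 = 1.773877
contact ratio ≈ 1.7739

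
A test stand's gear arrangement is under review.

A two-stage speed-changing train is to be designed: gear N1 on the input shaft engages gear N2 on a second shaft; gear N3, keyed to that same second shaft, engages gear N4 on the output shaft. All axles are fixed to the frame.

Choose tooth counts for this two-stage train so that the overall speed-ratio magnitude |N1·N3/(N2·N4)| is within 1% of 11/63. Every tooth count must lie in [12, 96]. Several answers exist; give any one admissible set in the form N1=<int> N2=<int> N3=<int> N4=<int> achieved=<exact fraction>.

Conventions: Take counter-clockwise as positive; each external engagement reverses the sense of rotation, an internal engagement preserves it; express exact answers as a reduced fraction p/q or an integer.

2-stage fixed-axis compound train for ratio 11/63
target = 11/63 in lowest terms: an exact hit needs N1·N3 = k·11 and N2·N4 = k·63 for one integer k, every count in [12, 96]; additionally prefer no 1:1 stage (N1 ≠ N2, N3 ≠ N4)
k = 1…23: no 1:1-free in-range split of k·11 and k·63 into factor pairs; take k = 24
k = 24: N1·N3 = 264 = 12·22, N2·N4 = 1512 = 18·84
achieved = 12·22/(18·84) = 11/63; |achieved − target| = 0 ≤ 11/6300 ✓

N1=12 N2=18 N3=22 N4=84 achieved=11/63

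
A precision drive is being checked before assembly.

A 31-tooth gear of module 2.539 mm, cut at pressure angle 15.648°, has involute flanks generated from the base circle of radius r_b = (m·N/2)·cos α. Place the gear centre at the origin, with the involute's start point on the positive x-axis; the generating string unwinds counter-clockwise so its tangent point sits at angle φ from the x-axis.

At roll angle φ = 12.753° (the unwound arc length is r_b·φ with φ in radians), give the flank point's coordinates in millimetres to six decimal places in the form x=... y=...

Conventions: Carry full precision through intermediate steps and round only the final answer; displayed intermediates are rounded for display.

x=38.823039 y=0.138608

class = single-mesh tooth geometry [base-circle involute, m = 2.539, 31T]
pitch radius r_p = m·N/2 = 2.539·31/2 = 39.354500
base radius r_b = r_p·cos α = 39.354500·cos 15.648° = 37.895902
roll angle φ = 12.753° = 0.22258184 rad
x = r_b·(cos φ + φ·sin φ) = 38.823039
y = r_b·(sin φ − φ·cos φ) = 0.138608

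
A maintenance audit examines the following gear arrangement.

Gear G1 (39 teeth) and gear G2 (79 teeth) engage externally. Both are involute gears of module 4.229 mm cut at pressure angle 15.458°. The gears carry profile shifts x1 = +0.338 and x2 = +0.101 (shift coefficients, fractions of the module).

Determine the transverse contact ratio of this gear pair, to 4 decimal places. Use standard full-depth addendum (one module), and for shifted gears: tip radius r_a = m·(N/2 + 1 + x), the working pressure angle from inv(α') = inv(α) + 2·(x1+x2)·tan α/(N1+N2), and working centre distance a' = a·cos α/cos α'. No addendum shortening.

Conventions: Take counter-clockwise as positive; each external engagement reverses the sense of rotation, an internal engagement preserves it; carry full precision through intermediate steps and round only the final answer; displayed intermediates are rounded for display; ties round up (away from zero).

1.9393

single-mesh involute tooth geometry (39T engaging 79T at module 4.229)
base radii: r_b1 = 79.482400, r_b2 = 161.002811
tip radii: r_a1 = 88.123902, r_a2 = 171.701629
inv(α') = inv(15.458°) + 2·(+0.338+0.101)·tan α/(39+79) = 0.00879990  ⇒  α' = 16.86100°
a' = a·cos α / cos α' = 249.5110·cos 15.458°/cos 16.86100° = 251.287758
action lengths: √(r_a1²−r_b1²) = 38.057458, √(r_a2²−r_b2²) = 59.661916
base pitch p_b = π·m·cos α = 12.805196
CR = (38.057458 + 59.661916 − 251.287758·sin 16.86100°)/12.805196 = 1.939303
contact ratio ≈ 1.9393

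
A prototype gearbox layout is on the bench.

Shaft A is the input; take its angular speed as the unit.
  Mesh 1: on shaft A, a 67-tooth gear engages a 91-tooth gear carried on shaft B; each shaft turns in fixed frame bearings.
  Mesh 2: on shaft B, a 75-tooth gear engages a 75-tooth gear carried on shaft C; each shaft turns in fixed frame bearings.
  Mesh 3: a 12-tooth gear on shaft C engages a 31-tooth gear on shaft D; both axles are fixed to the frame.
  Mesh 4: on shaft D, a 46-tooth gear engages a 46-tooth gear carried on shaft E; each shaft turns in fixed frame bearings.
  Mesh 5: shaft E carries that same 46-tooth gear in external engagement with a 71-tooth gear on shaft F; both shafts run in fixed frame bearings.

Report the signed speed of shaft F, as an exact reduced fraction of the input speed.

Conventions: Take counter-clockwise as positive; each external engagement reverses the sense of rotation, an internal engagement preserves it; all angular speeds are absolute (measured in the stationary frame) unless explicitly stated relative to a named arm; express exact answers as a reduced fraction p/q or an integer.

-36984/200291

5-mesh fixed-axis compound train (all bearings frame-fixed)
mesh 1 [67T→91T]: |ω|/ω_in = 1×67/91 = 67/91, sense flips to −
mesh 2 [75T→75T]: |ω|/ω_in = (67/91)×75/75 = 67/91, sense flips to +
mesh 3 [12T→31T]: |ω|/ω_in = (67/91)×12/31 = 804/2821, sense flips to −
mesh 4 [46T→46T]: |ω|/ω_in = (804/2821)×46/46 = 804/2821, sense flips to +
mesh 5 [46T→71T]: |ω|/ω_in = (804/2821)×46/71 = 36984/200291, sense flips to −
signed output speed (× input speed) = -36984/200291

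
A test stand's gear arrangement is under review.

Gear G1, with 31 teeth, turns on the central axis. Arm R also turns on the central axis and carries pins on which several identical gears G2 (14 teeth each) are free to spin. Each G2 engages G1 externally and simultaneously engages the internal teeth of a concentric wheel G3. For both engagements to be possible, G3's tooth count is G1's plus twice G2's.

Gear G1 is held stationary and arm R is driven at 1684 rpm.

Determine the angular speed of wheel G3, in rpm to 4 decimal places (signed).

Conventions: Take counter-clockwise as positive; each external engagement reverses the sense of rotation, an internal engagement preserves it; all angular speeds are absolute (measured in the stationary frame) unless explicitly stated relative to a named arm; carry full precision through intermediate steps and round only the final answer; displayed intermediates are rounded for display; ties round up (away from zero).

+2568.8136 rpm

planetary set (31T centre, 14T on arm, 59T internal) — Willis relation
normalise by the input: solve with ω_arm = 1, then scale by 1684 rpm
ring teeth: 31 + 2·14 = 59
31(ω_sun−ω_arm) = −59(ω_ring−ω_arm),  ω_sun = 0, ω_arm = 1
ω_ring = 1 − (31/59)(0−1) = 90/59
scale: ω_ring = 90/59 × 1684 rpm = +2568.8136 rpm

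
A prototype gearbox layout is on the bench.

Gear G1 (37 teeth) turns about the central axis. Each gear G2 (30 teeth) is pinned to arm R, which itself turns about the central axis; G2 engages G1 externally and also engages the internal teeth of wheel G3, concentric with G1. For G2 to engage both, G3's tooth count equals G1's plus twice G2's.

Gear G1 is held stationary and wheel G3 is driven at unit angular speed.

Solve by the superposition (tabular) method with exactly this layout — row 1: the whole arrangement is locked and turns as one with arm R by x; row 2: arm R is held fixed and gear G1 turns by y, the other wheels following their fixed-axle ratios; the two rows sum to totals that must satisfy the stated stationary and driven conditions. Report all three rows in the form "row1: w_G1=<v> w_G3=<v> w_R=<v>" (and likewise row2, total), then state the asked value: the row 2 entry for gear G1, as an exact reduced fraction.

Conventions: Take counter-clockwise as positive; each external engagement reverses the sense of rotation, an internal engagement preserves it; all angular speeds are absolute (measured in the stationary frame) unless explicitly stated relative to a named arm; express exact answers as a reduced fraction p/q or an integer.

row1: w_G1=97/134 w_G3=97/134 w_R=97/134
row2: w_G1=-97/134 w_G3=37/134 w_R=0
total: w_G1=0 w_G3=1 w_R=97/134
asked value: -97/134

planetary set (37T centre, 30T on arm, 97T internal) — Willis relation
row 1 — lock + rotate with arm: ω_sun = ω_ring = ω_arm = x
superposition row 2 [arm held]: sun y, ring −(37/97)·y, arm 0
boundary: total ω_sun = x + y = 0 and total ω_ring = x − (37/97)·y = 1  ⇒  y = -97/134, x = 97/134
row 2 ring = −(37/97)·(-97/134) = 37/134
totals (row 1 + row 2): sun 97/134 + (-97/134) = 0, ring 97/134 + 37/134 = 1, arm 97/134 + 0 = 97/134
asked cell (row2, sun) = -97/134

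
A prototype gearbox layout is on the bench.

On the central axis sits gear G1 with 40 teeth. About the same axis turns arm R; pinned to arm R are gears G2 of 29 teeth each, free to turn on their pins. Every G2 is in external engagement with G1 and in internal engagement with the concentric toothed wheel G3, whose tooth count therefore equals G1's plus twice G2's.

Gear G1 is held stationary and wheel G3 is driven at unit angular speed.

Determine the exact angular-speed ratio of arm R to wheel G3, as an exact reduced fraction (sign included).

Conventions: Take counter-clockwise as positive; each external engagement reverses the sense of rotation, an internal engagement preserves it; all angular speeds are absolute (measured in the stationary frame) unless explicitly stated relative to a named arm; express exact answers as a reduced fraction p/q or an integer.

class = planetary set [G3 = 40+2·29 = 98; Willis about the carrier]
ring teeth: 40 + 2·29 = 98
40(ω_sun−ω_arm) = −98(ω_ring−ω_arm),  ω_sun = 0, ω_ring = 1
40(0−ω_arm) = −98(1−ω_arm)  ⇒  138·ω_arm = 98  ⇒  ω_arm = 49/69
ω_out/ω_in = 49/69

49/69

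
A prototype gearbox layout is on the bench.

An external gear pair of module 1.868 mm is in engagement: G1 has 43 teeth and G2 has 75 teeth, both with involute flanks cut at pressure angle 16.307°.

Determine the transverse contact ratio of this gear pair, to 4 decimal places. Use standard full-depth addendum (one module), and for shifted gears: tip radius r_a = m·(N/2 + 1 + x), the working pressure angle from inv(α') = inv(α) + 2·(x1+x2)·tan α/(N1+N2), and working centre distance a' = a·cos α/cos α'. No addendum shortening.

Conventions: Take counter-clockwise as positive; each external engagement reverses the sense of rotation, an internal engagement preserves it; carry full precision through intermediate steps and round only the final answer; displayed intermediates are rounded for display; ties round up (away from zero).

2.0140

topology: single-mesh involute geometry — m = 1.868, 43T/75T pair
base radii: r_b1 = 38.546323, r_b2 = 67.231958
tip radii: r_a1 = 42.030000, r_a2 = 71.918000
no profile shift: α' = α, a' = a
action lengths: √(r_a1²−r_b1²) = 16.754161, √(r_a2²−r_b2²) = 25.535515
base pitch p_b = π·m·cos α = 5.632411
CR = (16.754161 + 25.535515 − 110.212000·sin 16.30700°)/5.632411 = 2.014042
contact ratio ≈ 2.0140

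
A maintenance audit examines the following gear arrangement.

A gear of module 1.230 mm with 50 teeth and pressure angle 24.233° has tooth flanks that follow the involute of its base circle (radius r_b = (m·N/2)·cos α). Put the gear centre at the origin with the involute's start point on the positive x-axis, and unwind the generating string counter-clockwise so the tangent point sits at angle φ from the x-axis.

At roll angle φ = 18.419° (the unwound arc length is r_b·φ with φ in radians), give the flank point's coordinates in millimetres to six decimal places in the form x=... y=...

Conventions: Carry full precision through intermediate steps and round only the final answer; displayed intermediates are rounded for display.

single-mesh involute tooth geometry (50T wheel at module 1.230)
pitch radius r_p = m·N/2 = 1.230·50/2 = 30.750000
base radius r_b = r_p·cos α = 30.750000·cos 24.233° = 28.040429
roll angle φ = 18.419° = 0.32147219 rad
x = r_b·(cos φ + φ·sin φ) = 29.452119
y = r_b·(sin φ − φ·cos φ) = 0.307326

x=29.452119 y=0.307326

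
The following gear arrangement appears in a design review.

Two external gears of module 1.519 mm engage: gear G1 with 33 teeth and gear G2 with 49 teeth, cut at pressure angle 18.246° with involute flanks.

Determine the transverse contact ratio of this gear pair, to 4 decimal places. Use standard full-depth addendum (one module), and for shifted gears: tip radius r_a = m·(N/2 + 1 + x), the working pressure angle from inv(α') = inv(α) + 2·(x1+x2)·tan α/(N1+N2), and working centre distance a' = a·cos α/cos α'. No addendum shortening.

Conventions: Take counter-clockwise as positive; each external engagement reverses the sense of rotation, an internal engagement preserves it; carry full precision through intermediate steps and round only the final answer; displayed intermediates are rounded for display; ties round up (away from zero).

1.8052

class = single-mesh tooth geometry [involute pair 33T × 49T, m = 1.519]
base radii: r_b1 = 23.803332, r_b2 = 35.344341
tip radii: r_a1 = 26.582500, r_a2 = 38.734500
no profile shift: α' = α, a' = a
action lengths: √(r_a1²−r_b1²) = 11.833457, √(r_a2²−r_b2²) = 15.847366
base pitch p_b = π·m·cos α = 4.532144
CR = (11.833457 + 15.847366 − 62.279000·sin 18.24600°)/4.532144 = 1.805199
contact ratio ≈ 1.8052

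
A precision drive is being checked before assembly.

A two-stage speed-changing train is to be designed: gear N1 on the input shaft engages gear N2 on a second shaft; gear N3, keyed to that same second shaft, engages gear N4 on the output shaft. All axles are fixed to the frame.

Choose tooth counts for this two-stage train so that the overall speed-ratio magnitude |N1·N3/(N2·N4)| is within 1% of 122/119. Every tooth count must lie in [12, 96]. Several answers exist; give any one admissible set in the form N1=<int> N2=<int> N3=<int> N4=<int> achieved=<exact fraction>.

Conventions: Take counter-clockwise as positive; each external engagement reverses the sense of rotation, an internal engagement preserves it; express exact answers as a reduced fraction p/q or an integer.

N1=12 N2=14 N3=61 N4=51 achieved=122/119

topology: fixed-axis compound train — 2 stages, target 122/119
target = 122/119 in lowest terms: an exact hit needs N1·N3 = k·122 and N2·N4 = k·119 for one integer k, every count in [12, 96]; additionally prefer no 1:1 stage (N1 ≠ N2, N3 ≠ N4)
k = 1…5: no 1:1-free in-range split of k·122 and k·119 into factor pairs; take k = 6
k = 6: N1·N3 = 732 = 12·61, N2·N4 = 714 = 14·51
achieved = 12·61/(14·51) = 122/119; |achieved − target| = 0 ≤ 61/5950 ✓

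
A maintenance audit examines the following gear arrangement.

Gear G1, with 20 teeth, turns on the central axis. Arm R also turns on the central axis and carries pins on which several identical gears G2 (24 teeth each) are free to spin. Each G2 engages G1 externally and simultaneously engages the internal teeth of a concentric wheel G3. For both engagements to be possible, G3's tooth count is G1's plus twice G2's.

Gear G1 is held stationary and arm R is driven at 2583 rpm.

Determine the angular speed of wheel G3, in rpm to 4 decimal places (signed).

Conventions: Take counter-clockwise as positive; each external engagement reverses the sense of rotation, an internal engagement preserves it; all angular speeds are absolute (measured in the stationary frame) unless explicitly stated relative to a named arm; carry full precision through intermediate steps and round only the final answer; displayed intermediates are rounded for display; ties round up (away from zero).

+3342.7059 rpm

topology: planetary set — G1 20T / G2 24T / G3 68T, arm = carrier (Willis)
normalise by the input: solve with ω_arm = 1, then scale by 2583 rpm
ring teeth: 20 + 2·24 = 68
20(ω_sun−ω_arm) = −68(ω_ring−ω_arm),  ω_sun = 0, ω_arm = 1
ω_ring = 1 − (20/68)(0−1) = 22/17
scale: ω_ring = 22/17 × 2583 rpm = +3342.7059 rpm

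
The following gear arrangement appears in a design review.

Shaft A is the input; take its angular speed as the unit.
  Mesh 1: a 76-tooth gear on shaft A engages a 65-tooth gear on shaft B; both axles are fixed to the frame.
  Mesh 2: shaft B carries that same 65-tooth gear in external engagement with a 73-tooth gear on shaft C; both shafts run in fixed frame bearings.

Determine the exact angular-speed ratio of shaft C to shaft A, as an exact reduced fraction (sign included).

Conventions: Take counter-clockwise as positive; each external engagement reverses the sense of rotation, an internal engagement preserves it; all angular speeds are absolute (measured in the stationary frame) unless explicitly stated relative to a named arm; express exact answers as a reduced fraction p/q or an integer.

76/73

class = fixed-axis compound train [2 meshes; 2 ratios multiply, 2 sense flips]
mesh 1 [76T→65T]: running ratio 76/65, sense −
mesh 2 [65T→73T]: running ratio 76/73, sense +
ω_out/ω_in = 76/73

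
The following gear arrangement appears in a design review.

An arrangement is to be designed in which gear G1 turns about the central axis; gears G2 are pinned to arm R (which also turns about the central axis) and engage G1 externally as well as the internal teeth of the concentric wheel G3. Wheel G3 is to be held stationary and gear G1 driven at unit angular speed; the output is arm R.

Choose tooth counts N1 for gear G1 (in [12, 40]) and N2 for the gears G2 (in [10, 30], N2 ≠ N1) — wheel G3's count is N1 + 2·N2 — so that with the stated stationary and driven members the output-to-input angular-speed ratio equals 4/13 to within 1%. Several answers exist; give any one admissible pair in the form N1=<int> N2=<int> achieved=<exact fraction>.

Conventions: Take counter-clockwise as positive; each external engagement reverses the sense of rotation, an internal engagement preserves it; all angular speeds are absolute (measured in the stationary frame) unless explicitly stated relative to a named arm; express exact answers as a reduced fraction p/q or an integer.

planetary set to be sized for 4/13 (Willis relation)
Willis with ω_ring = 0: ω_arm/ω_sun = N1/(N1+N3); set equal to 4/13  ⇒  N3/N1 = 1/(4/13) − 1 = 9/4
N3 = N1 + 2·N2  ⇒  N2/N1 = (N3/N1 − 1)/2 = (9/4 − 1)/2 = 5/8
smallest multiple with N1 ≥ 12 and N2 ≥ 10: k = 2  ⇒  N1 = 2·8 = 16, N2 = 2·5 = 10 (N1 ≤ 40, N2 ≤ 30, N2 ≠ N1 ✓), N3 = 16 + 2·10 = 36
check: N1/(N1+N3) with N1 = 16, N3 = 36 gives 4/13; |achieved − target| = 0 ≤ 1/325 ✓

N1=16 N2=10 achieved=4/13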